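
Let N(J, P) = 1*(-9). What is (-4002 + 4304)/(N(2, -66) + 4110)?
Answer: 302/4101 ≈ 0.073641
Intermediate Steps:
N(J, P) = -9
(-4002 + 4304)/(N(2, -66) + 4110) = (-4002 + 4304)/(-9 + 4110) = 302/4101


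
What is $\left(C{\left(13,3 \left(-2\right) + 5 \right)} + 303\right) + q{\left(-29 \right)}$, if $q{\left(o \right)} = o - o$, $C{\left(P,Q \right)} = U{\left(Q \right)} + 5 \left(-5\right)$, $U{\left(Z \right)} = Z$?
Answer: $277$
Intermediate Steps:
$C{\left(P,Q \right)} = -25 + Q$ ($C{\left(P,Q \right)} = Q + 5 \left(-5\right) = Q - 25 = -25 + Q$)
$q{\left(o \right)} = 0$
$\left(C{\left(13,3 \left(-2\right) + 5 \right)} + 303\right) + q{\left(-29 \right)} = \left(\left(-25 + \left(3 \left(-2\right) + 5\right)\right) + 303\right) + 0 = \left(\left(-25 + \left(-6 + 5\right)\right) + 303\right) + 0 = \left(\left(-25 - 1\right) + 303\right) + 0 = \left(-26 + 303\right) + 0 = 277 + 0 = 277$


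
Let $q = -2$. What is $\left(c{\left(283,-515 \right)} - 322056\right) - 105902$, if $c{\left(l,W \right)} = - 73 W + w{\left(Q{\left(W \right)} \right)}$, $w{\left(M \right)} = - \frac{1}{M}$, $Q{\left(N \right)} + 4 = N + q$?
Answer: $- \frac{203379122}{521} \approx -3.9036 \cdot 10^{5}$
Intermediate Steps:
$Q{\left(N \right)} = -6 + N$ ($Q{\left(N \right)} = -4 + \left(N - 2\right) = -4 + \left(-2 + N\right) = -6 + N$)
$c{\left(l,W \right)} = - \frac{1}{-6 + W} - 73 W$ ($c{\left(l,W \right)} = - 73 W - \frac{1}{-6 + W} = - \frac{1}{-6 + W} - 73 W$)
$\left(c{\left(283,-515 \right)} - 322056\right) - 105902 = \left(\frac{-1 - - 37595 \left(-6 - 515\right)}{-6 - 515} - 322056\right) - 105902 = \left(\frac{-1 - \left(-37595\right) \left(-521\right)}{-521} - 322056\right) - 105902 = \left(- \frac{-1 - 19586995}{521} - 322056\right) - 105902 = \left(\left(- \frac{1}{521}\right) \left(-19586996\right) - 322056\right) - 105902 = \left(\frac{19586996}{521} - 322056\right) - 105902 = - \frac{148204180}{521} - 105902 = - \frac{203379122}{521}$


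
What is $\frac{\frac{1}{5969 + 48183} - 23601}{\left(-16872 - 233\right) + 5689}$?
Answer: $\frac{1278041351}{618199232} \approx 2.0674$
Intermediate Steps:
$\frac{\frac{1}{5969 + 48183} - 23601}{\left(-16872 - 233\right) + 5689} = \frac{\frac{1}{54152} - 23601}{-17105 + 5689} = \frac{\frac{1}{54152} - 23601}{-11416} = \left(- \frac{1278041351}{54152}\right) \left(- \frac{1}{11416}\right) = \frac{1278041351}{618199232}$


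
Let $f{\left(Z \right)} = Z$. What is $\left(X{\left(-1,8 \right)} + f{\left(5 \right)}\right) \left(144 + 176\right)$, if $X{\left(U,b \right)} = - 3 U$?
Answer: $2560$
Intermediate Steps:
$\left(X{\left(-1,8 \right)} + f{\left(5 \right)}\right) \left(144 + 176\right) = \left(\left(-3\right) \left(-1\right) + 5\right) \left(144 + 176\right) = \left(3 + 5\right) 320 = 8 \cdot 320 = 2560$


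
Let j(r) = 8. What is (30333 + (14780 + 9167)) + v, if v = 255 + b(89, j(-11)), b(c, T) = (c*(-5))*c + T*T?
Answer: 14994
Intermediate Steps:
b(c, T) = T**2 - 5*c**2 (b(c, T) = (-5*c)*c + T**2 = -5*c**2 + T**2 = T**2 - 5*c**2)
v = -39286 (v = 255 + (8**2 - 5*89**2) = 255 + (64 - 5*7921) = 255 + (64 - 39605) = 255 - 39541 = -39286)
(30333 + (14780 + 9167)) + v = (30333 + (14780 + 9167)) - 39286 = (30333 + 23947) - 39286 = 54280 - 39286 = 14994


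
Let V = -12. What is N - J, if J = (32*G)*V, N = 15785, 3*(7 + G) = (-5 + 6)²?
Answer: 13225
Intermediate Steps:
G = -20/3 (G = -7 + (-5 + 6)²/3 = -7 + (⅓)*1² = -7 + (⅓)*1 = -7 + ⅓ = -20/3 ≈ -6.6667)
J = 2560 (J = (32*(-20/3))*(-12) = -640/3*(-12) = 2560)
N - J = 15785 - 1*2560 = 15785 - 2560 = 13225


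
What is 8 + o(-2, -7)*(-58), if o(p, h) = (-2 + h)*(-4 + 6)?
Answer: 1052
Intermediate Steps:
o(p, h) = -4 + 2*h (o(p, h) = (-2 + h)*2 = -4 + 2*h)
8 + o(-2, -7)*(-58) = 8 + (-4 + 2*(-7))*(-58) = 8 + (-4 - 14)*(-58) = 8 - 18*(-58) = 8 + 1044 = 1052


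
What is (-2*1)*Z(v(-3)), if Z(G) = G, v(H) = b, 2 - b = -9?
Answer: -22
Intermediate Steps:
b = 11 (b = 2 - 1*(-9) = 2 + 9 = 11)
v(H) = 11
(-2*1)*Z(v(-3)) = -2*1*11 = -2*11 = -22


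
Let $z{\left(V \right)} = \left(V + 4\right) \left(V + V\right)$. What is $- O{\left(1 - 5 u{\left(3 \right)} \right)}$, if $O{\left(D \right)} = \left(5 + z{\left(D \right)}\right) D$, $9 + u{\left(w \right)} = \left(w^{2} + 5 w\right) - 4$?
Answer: $291870$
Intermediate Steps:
$z{\left(V \right)} = 2 V \left(4 + V\right)$ ($z{\left(V \right)} = \left(4 + V\right) 2 V = 2 V \left(4 + V\right)$)
$u{\left(w \right)} = -13 + w^{2} + 5 w$ ($u{\left(w \right)} = -9 - \left(4 - w^{2} - 5 w\right) = -9 + \left(-4 + w^{2} + 5 w\right) = -13 + w^{2} + 5 w$)
$O{\left(D \right)} = D \left(5 + 2 D \left(4 + D\right)\right)$ ($O{\left(D \right)} = \left(5 + 2 D \left(4 + D\right)\right) D = D \left(5 + 2 D \left(4 + D\right)\right)$)
$- O{\left(1 - 5 u{\left(3 \right)} \right)} = - \left(1 - 5 \left(-13 + 3^{2} + 5 \cdot 3\right)\right) \left(5 + 2 \left(1 - 5 \left(-13 + 3^{2} + 5 \cdot 3\right)\right) \left(4 + \left(1 - 5 \left(-13 + 3^{2} + 5 \cdot 3\right)\right)\right)\right) = - \left(1 - 5 \left(-13 + 9 + 15\right)\right) \left(5 + 2 \left(1 - 5 \left(-13 + 9 + 15\right)\right) \left(4 + \left(1 - 5 \left(-13 + 9 + 15\right)\right)\right)\right) = - \left(1 - 55\right) \left(5 + 2 \left(1 - 55\right) \left(4 + \left(1 - 55\right)\right)\right) = - \left(-54\right) \left(5 + 2 \left(-54\right) \left(4 - 54\right)\right) = - \left(-54\right) \left(5 + 2 \left(-54\right) \left(-50\right)\right) = - \left(-54\right) \left(5 + 5400\right) = - \left(-54\right) 5405 = \left(-1\right) \left(-291870\right) = 291870$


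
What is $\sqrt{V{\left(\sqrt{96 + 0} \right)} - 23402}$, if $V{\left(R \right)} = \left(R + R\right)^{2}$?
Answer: $i \sqrt{23018} \approx 151.72 i$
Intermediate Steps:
$V{\left(R \right)} = 4 R^{2}$ ($V{\left(R \right)} = \left(2 R\right)^{2} = 4 R^{2}$)
$\sqrt{V{\left(\sqrt{96 + 0} \right)} - 23402} = \sqrt{4 \left(\sqrt{96 + 0}\right)^{2} - 23402} = \sqrt{4 \left(\sqrt{96}\right)^{2} - 23402} = \sqrt{4 \left(4 \sqrt{6}\right)^{2} - 23402} = \sqrt{4 \cdot 96 - 23402} = \sqrt{384 - 23402} = \sqrt{-23018} = i \sqrt{23018}$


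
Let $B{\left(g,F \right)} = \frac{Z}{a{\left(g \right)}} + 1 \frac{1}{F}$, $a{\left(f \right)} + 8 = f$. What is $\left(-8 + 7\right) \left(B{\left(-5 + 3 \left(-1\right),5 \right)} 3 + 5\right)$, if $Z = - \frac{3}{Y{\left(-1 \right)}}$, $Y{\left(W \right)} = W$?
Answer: $- \frac{403}{80} \approx -5.0375$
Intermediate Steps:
$a{\left(f \right)} = -8 + f$
$Z = 3$ ($Z = - \frac{3}{-1} = \left(-3\right) \left(-1\right) = 3$)
$B{\left(g,F \right)} = \frac{1}{F} + \frac{3}{-8 + g}$ ($B{\left(g,F \right)} = \frac{3}{-8 + g} + 1 \frac{1}{F} = \frac{3}{-8 + g} + \frac{1}{F} = \frac{1}{F} + \frac{3}{-8 + g}$)
$\left(-8 + 7\right) \left(B{\left(-5 + 3 \left(-1\right),5 \right)} 3 + 5\right) = \left(-8 + 7\right) \left(\frac{-8 + \left(-5 + 3 \left(-1\right)\right) + 3 \cdot 5}{5 \left(-8 + \left(-5 + 3 \left(-1\right)\right)\right)} 3 + 5\right) = - (\frac{-8 - 8 + 15}{5 \left(-8 - 8\right)} 3 + 5) = - (\frac{1}{5} \frac{1}{-16} \left(-1\right) 3 + 5) = - (\frac{1}{5} \left(- \frac{1}{16}\right) \left(-1\right) 3 + 5) = - (\frac{1}{80} \cdot 3 + 5) = - (\frac{3}{80} + 5) = \left(-1\right) \frac{403}{80} = - \frac{403}{80}$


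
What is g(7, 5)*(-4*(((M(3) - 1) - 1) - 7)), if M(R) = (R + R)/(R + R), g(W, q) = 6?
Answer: 192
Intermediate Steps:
M(R) = 1 (M(R) = (2*R)/((2*R)) = (2*R)*(1/(2*R)) = 1)
g(7, 5)*(-4*(((M(3) - 1) - 1) - 7)) = 6*(-4*(((1 - 1) - 1) - 7)) = 6*(-4*((0 - 1) - 7)) = 6*(-4*(-1 - 7)) = 6*(-4*(-8)) = 6*32 = 192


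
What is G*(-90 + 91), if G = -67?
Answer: -67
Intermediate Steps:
G*(-90 + 91) = -67*(-90 + 91) = -67*1 = -67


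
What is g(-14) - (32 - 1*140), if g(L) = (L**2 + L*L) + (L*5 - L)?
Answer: 444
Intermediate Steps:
g(L) = 2*L**2 + 4*L (g(L) = (L**2 + L**2) + (5*L - L) = 2*L**2 + 4*L)
g(-14) - (32 - 1*140) = 2*(-14)*(2 - 14) - (32 - 1*140) = 2*(-14)*(-12) - (32 - 140) = 336 - 1*(-108) = 336 + 108 = 444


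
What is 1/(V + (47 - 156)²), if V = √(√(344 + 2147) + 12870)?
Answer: 1/(11881 + √(12870 + √2491)) ≈ 8.3370e-5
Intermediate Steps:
V = √(12870 + √2491) (V = √(√2491 + 12870) = √(12870 + √2491) ≈ 113.67)
1/(V + (47 - 156)²) = 1/(√(12870 + √2491) + (47 - 156)²) = 1/(√(12870 + √2491) + (-109)²) = 1/(√(12870 + √2491) + 11881) = 1/(11881 + √(12870 + √2491))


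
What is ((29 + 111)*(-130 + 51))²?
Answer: 122323600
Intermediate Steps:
((29 + 111)*(-130 + 51))² = (140*(-79))² = (-11060)² = 122323600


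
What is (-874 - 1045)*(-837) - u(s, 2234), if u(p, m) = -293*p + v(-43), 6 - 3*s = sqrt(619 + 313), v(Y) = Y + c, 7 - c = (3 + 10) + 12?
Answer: 1606850 - 586*sqrt(233)/3 ≈ 1.6039e+6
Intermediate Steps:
c = -18 (c = 7 - ((3 + 10) + 12) = 7 - (13 + 12) = 7 - 1*25 = 7 - 25 = -18)
v(Y) = -18 + Y (v(Y) = Y - 18 = -18 + Y)
s = 2 - 2*sqrt(233)/3 (s = 2 - sqrt(619 + 313)/3 = 2 - 2*sqrt(233)/3 ≈ -8.1762)
u(p, m) = -61 - 293*p (u(p, m) = -293*p + (-18 - 43) = -293*p - 61 = -61 - 293*p)
(-874 - 1045)*(-837) - u(s, 2234) = (-874 - 1045)*(-837) - (-61 - 293*(2 - 2*sqrt(233)/3)) = -1919*(-837) - (-61 + (-586 + 586*sqrt(233)/3)) = 1606203 - (-647 + 586*sqrt(233)/3) = 1606203 + (647 - 586*sqrt(233)/3) = 1606850 - 586*sqrt(233)/3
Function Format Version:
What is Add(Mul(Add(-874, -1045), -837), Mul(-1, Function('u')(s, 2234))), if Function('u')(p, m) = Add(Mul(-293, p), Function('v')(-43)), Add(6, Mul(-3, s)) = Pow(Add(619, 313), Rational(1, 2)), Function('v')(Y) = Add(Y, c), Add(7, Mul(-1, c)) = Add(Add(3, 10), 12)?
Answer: Add(1606850, Mul(Rational(-586, 3), Pow(233, Rational(1, 2)))) ≈ 1.6039e+6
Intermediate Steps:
c = -18 (c = Add(7, Mul(-1, Add(Add(3, 10), 12))) = Add(7, Mul(-1, Add(13, 12))) = Add(7, Mul(-1, 25)) = Add(7, -25) = -18)
Function('v')(Y) = Add(-18, Y) (Function('v')(Y) = Add(Y, -18) = Add(-18, Y))
s = Add(2, Mul(Rational(-2, 3), Pow(233, Rational(1, 2)))) (s = Add(2, Mul(Rational(-1, 3), Pow(Add(619, 313), Rational(1, 2)))) = Add(2, Mul(Rational(-1, 3), Pow(932, Rational(1, 2)))) = Add(2, Mul(Rational(-1, 3), Mul(2, Pow(233, Rational(1, 2))))) = Add(2, Mul(Rational(-2, 3), Pow(233, Rational(1, 2)))) ≈ -8.1762)
Function('u')(p, m) = Add(-61, Mul(-293, p)) (Function('u')(p, m) = Add(Mul(-293, p), Add(-18, -43)) = Add(Mul(-293, p), -61) = Add(-61, Mul(-293, p)))
Add(Mul(Add(-874, -1045), -837), Mul(-1, Function('u')(s, 2234))) = Add(Mul(Add(-874, -1045), -837), Mul(-1, Add(-61, Mul(-293, Add(2, Mul(Rational(-2, 3), Pow(233, Rational(1, 2)))))))) = Add(Mul(-1919, -837), Mul(-1, Add(-61, Add(-586, Mul(Rational(586, 3), Pow(233, Rational(1, 2))))))) = Add(1606203, Mul(-1, Add(-647, Mul(Rational(586, 3), Pow(233, Rational(1, 2)))))) = Add(1606203, Add(647, Mul(Rational(-586, 3), Pow(233, Rational(1, 2))))) = Add(1606850, Mul(Rational(-586, 3), Pow(233, Rational(1, 2))))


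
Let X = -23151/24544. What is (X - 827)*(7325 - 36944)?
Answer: 601888854141/24544 ≈ 2.4523e+7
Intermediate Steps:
X = -23151/24544 (X = -23151*1/24544 = -23151/24544 ≈ -0.94324)
(X - 827)*(7325 - 36944) = (-23151/24544 - 827)*(7325 - 36944) = -20321039/24544*(-29619) = 601888854141/24544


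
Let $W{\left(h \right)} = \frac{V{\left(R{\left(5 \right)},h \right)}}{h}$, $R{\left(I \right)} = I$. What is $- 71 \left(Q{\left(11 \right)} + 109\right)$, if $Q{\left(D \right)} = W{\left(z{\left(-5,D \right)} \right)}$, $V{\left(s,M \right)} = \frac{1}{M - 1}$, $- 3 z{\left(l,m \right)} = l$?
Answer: $- \frac{78029}{10} \approx -7802.9$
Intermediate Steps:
$z{\left(l,m \right)} = - \frac{l}{3}$
$V{\left(s,M \right)} = \frac{1}{-1 + M}$
$W{\left(h \right)} = \frac{1}{h \left(-1 + h\right)}$ ($W{\left(h \right)} = \frac{1}{\left(-1 + h\right) h} = \frac{1}{h \left(-1 + h\right)}$)
$Q{\left(D \right)} = \frac{9}{10}$ ($Q{\left(D \right)} = \frac{1}{\left(- \frac{1}{3}\right) \left(-5\right) \left(-1 - - \frac{5}{3}\right)} = \frac{1}{\frac{5}{3} \left(-1 + \frac{5}{3}\right)} = \frac{3}{5 \cdot \frac{2}{3}} = \frac{3}{5} \cdot \frac{3}{2} = \frac{9}{10}$)
$- 71 \left(Q{\left(11 \right)} + 109\right) = - 71 \left(\frac{9}{10} + 109\right) = \left(-71\right) \frac{1099}{10} = - \frac{78029}{10}$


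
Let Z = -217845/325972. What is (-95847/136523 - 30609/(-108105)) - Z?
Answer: 399915133606053/1603653906453460 ≈ 0.24938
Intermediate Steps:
Z = -217845/325972 (Z = -217845*1/325972 = -217845/325972 ≈ -0.66829)
(-95847/136523 - 30609/(-108105)) - Z = (-95847/136523 - 30609/(-108105)) - 1*(-217845/325972) = (-95847*1/136523 - 30609*(-1/108105)) + 217845/325972 = (-95847/136523 + 10203/36035) + 217845/325972 = -2060902476/4919606305 + 217845/325972 = 399915133606053/1603653906453460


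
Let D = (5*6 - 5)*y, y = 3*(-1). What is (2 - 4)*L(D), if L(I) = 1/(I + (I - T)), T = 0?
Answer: 1/75 ≈ 0.013333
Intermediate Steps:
y = -3
D = -75 (D = (5*6 - 5)*(-3) = (30 - 5)*(-3) = 25*(-3) = -75)
L(I) = 1/(2*I) (L(I) = 1/(I + (I - 1*0)) = 1/(I + (I + 0)) = 1/(I + I) = 1/(2*I))
(2 - 4)*L(D) = (2 - 4)*((1/2)/(-75)) = -(-1)/75 = -2*(-1/150) = 1/75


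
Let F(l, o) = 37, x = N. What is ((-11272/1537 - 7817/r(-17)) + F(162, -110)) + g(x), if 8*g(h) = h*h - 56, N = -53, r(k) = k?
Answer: 174252161/209032 ≈ 833.62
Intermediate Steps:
x = -53
g(h) = -7 + h²/8 (g(h) = (h*h - 56)/8 = (h² - 56)/8 = (-56 + h²)/8 = -7 + h²/8)
((-11272/1537 - 7817/r(-17)) + F(162, -110)) + g(x) = ((-11272/1537 - 7817/(-17)) + 37) + (-7 + (⅛)*(-53)²) = ((-11272*1/1537 - 7817*(-1/17)) + 37) + (-7 + (⅛)*2809) = ((-11272/1537 + 7817/17) + 37) + (-7 + 2809/8) = (11823105/26129 + 37) + 2753/8 = 12789878/26129 + 2753/8 = 174252161/209032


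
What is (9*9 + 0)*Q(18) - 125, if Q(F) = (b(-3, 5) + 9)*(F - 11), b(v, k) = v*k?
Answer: -3527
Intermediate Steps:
b(v, k) = k*v
Q(F) = 66 - 6*F (Q(F) = (5*(-3) + 9)*(F - 11) = (-15 + 9)*(-11 + F) = -6*(-11 + F) = 66 - 6*F)
(9*9 + 0)*Q(18) - 125 = (9*9 + 0)*(66 - 6*18) - 125 = (81 + 0)*(66 - 108) - 125 = 81*(-42) - 125 = -3402 - 125 = -3527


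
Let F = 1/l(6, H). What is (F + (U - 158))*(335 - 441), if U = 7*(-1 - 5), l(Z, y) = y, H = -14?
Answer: 148453/7 ≈ 21208.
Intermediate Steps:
F = -1/14 (F = 1/(-14) = -1/14 ≈ -0.071429)
U = -42 (U = 7*(-6) = -42)
(F + (U - 158))*(335 - 441) = (-1/14 + (-42 - 158))*(335 - 441) = (-1/14 - 200)*(-106) = -2801/14*(-106) = 148453/7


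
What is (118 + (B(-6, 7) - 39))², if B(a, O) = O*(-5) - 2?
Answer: 1764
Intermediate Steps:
B(a, O) = -2 - 5*O (B(a, O) = -5*O - 2 = -2 - 5*O)
(118 + (B(-6, 7) - 39))² = (118 + ((-2 - 5*7) - 39))² = (118 + ((-2 - 35) - 39))² = (118 + (-37 - 39))² = (118 - 76)² = 42² = 1764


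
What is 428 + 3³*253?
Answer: 7259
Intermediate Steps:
428 + 3³*253 = 428 + 27*253 = 428 + 6831 = 7259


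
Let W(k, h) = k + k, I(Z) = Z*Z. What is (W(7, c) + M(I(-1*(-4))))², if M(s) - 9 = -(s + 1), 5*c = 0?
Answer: 36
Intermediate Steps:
c = 0 (c = (⅕)*0 = 0)
I(Z) = Z²
W(k, h) = 2*k
M(s) = 8 - s (M(s) = 9 - (s + 1) = 9 - (1 + s) = 9 + (-1 - s) = 8 - s)
(W(7, c) + M(I(-1*(-4))))² = (2*7 + (8 - (-1*(-4))²))² = (14 + (8 - 1*4²))² = (14 + (8 - 1*16))² = (14 + (8 - 16))² = (14 - 8)² = 6² = 36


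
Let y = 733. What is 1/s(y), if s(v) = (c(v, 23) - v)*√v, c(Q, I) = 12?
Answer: -√733/528493 ≈ -5.1229e-5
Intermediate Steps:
s(v) = √v*(12 - v) (s(v) = (12 - v)*√v = √v*(12 - v))
1/s(y) = 1/(√733*(12 - 1*733)) = 1/(√733*(12 - 733)) = 1/(√733*(-721)) = 1/(-721*√733) = -√733/528493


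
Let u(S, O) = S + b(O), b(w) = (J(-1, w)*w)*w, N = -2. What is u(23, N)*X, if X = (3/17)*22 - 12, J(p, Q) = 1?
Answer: -3726/17 ≈ -219.18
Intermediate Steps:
b(w) = w**2 (b(w) = (1*w)*w = w*w = w**2)
u(S, O) = S + O**2
X = -138/17 (X = (3*(1/17))*22 - 12 = (3/17)*22 - 12 = 66/17 - 12 = -138/17 ≈ -8.1176)
u(23, N)*X = (23 + (-2)**2)*(-138/17) = (23 + 4)*(-138/17) = 27*(-138/17) = -3726/17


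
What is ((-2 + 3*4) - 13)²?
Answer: 9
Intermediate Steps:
((-2 + 3*4) - 13)² = ((-2 + 12) - 13)² = (10 - 13)² = (-3)² = 9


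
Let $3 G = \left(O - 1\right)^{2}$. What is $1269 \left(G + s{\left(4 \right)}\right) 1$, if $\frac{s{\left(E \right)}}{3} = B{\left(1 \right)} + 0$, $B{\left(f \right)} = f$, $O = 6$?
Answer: $14382$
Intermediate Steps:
$G = \frac{25}{3}$ ($G = \frac{\left(6 - 1\right)^{2}}{3} = \frac{5^{2}}{3} = \frac{1}{3} \cdot 25 = \frac{25}{3} \approx 8.3333$)
$s{\left(E \right)} = 3$ ($s{\left(E \right)} = 3 \left(1 + 0\right) = 3 \cdot 1 = 3$)
$1269 \left(G + s{\left(4 \right)}\right) 1 = 1269 \left(\frac{25}{3} + 3\right) 1 = 1269 \cdot \frac{34}{3} \cdot 1 = 1269 \cdot \frac{34}{3} = 14382$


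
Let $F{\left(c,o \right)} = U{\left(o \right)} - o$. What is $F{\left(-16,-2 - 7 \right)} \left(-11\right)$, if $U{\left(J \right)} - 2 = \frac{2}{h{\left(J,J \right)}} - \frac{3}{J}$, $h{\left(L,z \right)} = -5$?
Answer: $- \frac{1804}{15} \approx -120.27$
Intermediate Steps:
$U{\left(J \right)} = \frac{8}{5} - \frac{3}{J}$ ($U{\left(J \right)} = 2 + \left(\frac{2}{-5} - \frac{3}{J}\right) = 2 + \left(2 \left(- \frac{1}{5}\right) - \frac{3}{J}\right) = 2 - \left(\frac{2}{5} + \frac{3}{J}\right) = \frac{8}{5} - \frac{3}{J}$)
$F{\left(c,o \right)} = \frac{8}{5} - o - \frac{3}{o}$ ($F{\left(c,o \right)} = \left(\frac{8}{5} - \frac{3}{o}\right) - o = \frac{8}{5} - o - \frac{3}{o}$)
$F{\left(-16,-2 - 7 \right)} \left(-11\right) = \left(\frac{8}{5} - \left(-2 - 7\right) - \frac{3}{-2 - 7}\right) \left(-11\right) = \left(\frac{8}{5} - -9 - \frac{3}{-9}\right) \left(-11\right) = \left(\frac{8}{5} + 9 - - \frac{1}{3}\right) \left(-11\right) = \left(\frac{8}{5} + 9 + \frac{1}{3}\right) \left(-11\right) = \frac{164}{15} \left(-11\right) = - \frac{1804}{15}$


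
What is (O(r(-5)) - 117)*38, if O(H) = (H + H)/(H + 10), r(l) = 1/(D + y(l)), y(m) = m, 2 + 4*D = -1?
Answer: -502550/113 ≈ -4447.3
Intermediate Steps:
D = -¾ (D = -½ + (¼)*(-1) = -½ - ¼ = -¾ ≈ -0.75000)
r(l) = 1/(-¾ + l)
O(H) = 2*H/(10 + H) (O(H) = (2*H)/(10 + H) = 2*H/(10 + H))
(O(r(-5)) - 117)*38 = (2*(4/(-3 + 4*(-5)))/(10 + 4/(-3 + 4*(-5))) - 117)*38 = (2*(4/(-3 - 20))/(10 + 4/(-3 - 20)) - 117)*38 = (2*(4/(-23))/(10 + 4/(-23)) - 117)*38 = (2*(4*(-1/23))/(10 + 4*(-1/23)) - 117)*38 = (2*(-4/23)/(10 - 4/23) - 117)*38 = (2*(-4/23)/(226/23) - 117)*38 = (2*(-4/23)*(23/226) - 117)*38 = (-4/113 - 117)*38 = -13225/113*38 = -502550/113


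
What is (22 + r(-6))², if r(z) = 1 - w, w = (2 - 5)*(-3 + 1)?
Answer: 289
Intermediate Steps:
w = 6 (w = -3*(-2) = 6)
r(z) = -5 (r(z) = 1 - 1*6 = 1 - 6 = -5)
(22 + r(-6))² = (22 - 5)² = 17² = 289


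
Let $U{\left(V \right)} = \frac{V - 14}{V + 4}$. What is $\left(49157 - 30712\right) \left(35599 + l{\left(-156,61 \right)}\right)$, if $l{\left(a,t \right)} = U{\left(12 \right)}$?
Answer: $\frac{5252969995}{8} \approx 6.5662 \cdot 10^{8}$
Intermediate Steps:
$U{\left(V \right)} = \frac{-14 + V}{4 + V}$
$l{\left(a,t \right)} = - \frac{1}{8}$ ($l{\left(a,t \right)} = \frac{-14 + 12}{4 + 12} = \frac{1}{16} \left(-2\right) = - \frac{1}{8}$)
$\left(49157 - 30712\right) \left(35599 + l{\left(-156,61 \right)}\right) = \left(49157 - 30712\right) \left(35599 - \frac{1}{8}\right) = 18445 \cdot \frac{284791}{8} = \frac{5252969995}{8}$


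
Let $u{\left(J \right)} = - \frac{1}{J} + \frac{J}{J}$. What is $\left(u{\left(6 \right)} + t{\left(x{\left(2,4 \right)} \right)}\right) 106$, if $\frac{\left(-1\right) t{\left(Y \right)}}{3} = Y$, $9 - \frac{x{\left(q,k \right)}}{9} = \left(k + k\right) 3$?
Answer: $\frac{129055}{3} \approx 43018.0$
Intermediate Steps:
$x{\left(q,k \right)} = 81 - 54 k$ ($x{\left(q,k \right)} = 81 - 9 \left(k + k\right) 3 = 81 - 9 \cdot 2 k 3 = 81 - 9 \cdot 6 k = 81 - 54 k$)
$u{\left(J \right)} = 1 - \frac{1}{J}$ ($u{\left(J \right)} = - \frac{1}{J} + 1 = 1 - \frac{1}{J}$)
$t{\left(Y \right)} = - 3 Y$
$\left(u{\left(6 \right)} + t{\left(x{\left(2,4 \right)} \right)}\right) 106 = \left(\frac{-1 + 6}{6} - 3 \left(81 - 216\right)\right) 106 = \left(\frac{1}{6} \cdot 5 - 3 \left(81 - 216\right)\right) 106 = \left(\frac{5}{6} - -405\right) 106 = \left(\frac{5}{6} + 405\right) 106 = \frac{2435}{6} \cdot 106 = \frac{129055}{3}$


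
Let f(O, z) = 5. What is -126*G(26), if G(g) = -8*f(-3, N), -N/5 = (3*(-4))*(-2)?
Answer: 5040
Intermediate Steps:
N = -120 (N = -5*3*(-4)*(-2) = -(-60)*(-2) = -5*24 = -120)
G(g) = -40 (G(g) = -8*5 = -40)
-126*G(26) = -126*(-40) = 5040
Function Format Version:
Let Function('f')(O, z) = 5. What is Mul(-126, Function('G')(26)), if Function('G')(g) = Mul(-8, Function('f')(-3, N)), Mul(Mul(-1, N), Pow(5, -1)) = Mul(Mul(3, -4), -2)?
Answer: 5040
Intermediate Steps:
N = -120 (N = Mul(-5, Mul(Mul(3, -4), -2)) = Mul(-5, Mul(-12, -2)) = Mul(-5, 24) = -120)
Function('G')(g) = -40 (Function('G')(g) = Mul(-8, 5) = -40)
Mul(-126, Function('G')(26)) = Mul(-126, -40) = 5040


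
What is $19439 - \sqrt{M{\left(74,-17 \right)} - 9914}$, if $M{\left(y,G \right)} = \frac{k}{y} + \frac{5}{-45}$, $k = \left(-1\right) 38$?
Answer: $19439 - \frac{i \sqrt{122158090}}{111} \approx 19439.0 - 99.572 i$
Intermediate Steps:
$k = -38$
$M{\left(y,G \right)} = - \frac{1}{9} - \frac{38}{y}$ ($M{\left(y,G \right)} = - \frac{38}{y} + \frac{5}{-45} = - \frac{38}{y} + 5 \left(- \frac{1}{45}\right) = - \frac{38}{y} - \frac{1}{9} = - \frac{1}{9} - \frac{38}{y}$)
$19439 - \sqrt{M{\left(74,-17 \right)} - 9914} = 19439 - \sqrt{\frac{-342 - 74}{9 \cdot 74} - 9914} = 19439 - \sqrt{\frac{1}{9} \cdot \frac{1}{74} \left(-342 - 74\right) - 9914} = 19439 - \sqrt{\frac{1}{9} \cdot \frac{1}{74} \left(-416\right) - 9914} = 19439 - \sqrt{- \frac{208}{333} - 9914} = 19439 - \sqrt{- \frac{3301570}{333}} = 19439 - \frac{i \sqrt{122158090}}{111}$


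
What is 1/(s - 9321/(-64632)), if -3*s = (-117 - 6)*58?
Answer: 21544/51234739 ≈ 0.00042050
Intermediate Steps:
s = 2378 (s = -(-117 - 6)*58/3 = -(-41)*58 = -⅓*(-7134) = 2378)
1/(s - 9321/(-64632)) = 1/(2378 - 9321/(-64632)) = 1/(2378 - 9321*(-1/64632)) = 1/(2378 + 3107/21544) = 1/(51234739/21544) = 21544/51234739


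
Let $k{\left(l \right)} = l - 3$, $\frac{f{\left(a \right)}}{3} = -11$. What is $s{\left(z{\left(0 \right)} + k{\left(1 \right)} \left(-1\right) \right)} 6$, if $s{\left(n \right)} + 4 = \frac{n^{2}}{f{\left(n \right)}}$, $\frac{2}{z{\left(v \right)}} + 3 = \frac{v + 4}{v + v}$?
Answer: $- \frac{272}{11} \approx -24.727$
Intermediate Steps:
$z{\left(v \right)} = \frac{2}{-3 + \frac{4 + v}{2 v}}$ ($z{\left(v \right)} = \frac{2}{-3 + \frac{v + 4}{v + v}} = \frac{2}{-3 + \frac{4 + v}{2 v}}$)
$f{\left(a \right)} = -33$ ($f{\left(a \right)} = 3 \left(-11\right) = -33$)
$k{\left(l \right)} = -3 + l$
$s{\left(n \right)} = -4 - \frac{n^{2}}{33}$ ($s{\left(n \right)} = -4 + \frac{n^{2}}{-33} = -4 + n^{2} \left(- \frac{1}{33}\right) = -4 - \frac{n^{2}}{33}$)
$s{\left(z{\left(0 \right)} + k{\left(1 \right)} \left(-1\right) \right)} 6 = \left(-4 - \frac{\left(\left(-4\right) 0 \frac{1}{-4 + 5 \cdot 0} + \left(-3 + 1\right) \left(-1\right)\right)^{2}}{33}\right) 6 = \left(-4 - \frac{\left(\left(-4\right) 0 \frac{1}{-4 + 0} - -2\right)^{2}}{33}\right) 6 = \left(-4 - \frac{\left(\left(-4\right) 0 \frac{1}{-4} + 2\right)^{2}}{33}\right) 6 = \left(-4 - \frac{\left(\left(-4\right) 0 \left(- \frac{1}{4}\right) + 2\right)^{2}}{33}\right) 6 = \left(-4 - \frac{\left(0 + 2\right)^{2}}{33}\right) 6 = \left(-4 - \frac{2^{2}}{33}\right) 6 = \left(-4 - \frac{4}{33}\right) 6 = \left(- \frac{136}{33}\right) 6 = - \frac{272}{11}$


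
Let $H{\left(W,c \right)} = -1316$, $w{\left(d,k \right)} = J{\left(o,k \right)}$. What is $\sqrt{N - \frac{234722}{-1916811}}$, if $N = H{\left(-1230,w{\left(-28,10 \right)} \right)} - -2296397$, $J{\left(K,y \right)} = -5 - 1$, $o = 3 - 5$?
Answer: $\frac{\sqrt{936945041949399327}}{638937} \approx 1515.0$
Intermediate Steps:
$o = -2$ ($o = 3 - 5 = -2$)
$J{\left(K,y \right)} = -6$ ($J{\left(K,y \right)} = -5 - 1 = -6$)
$w{\left(d,k \right)} = -6$
$N = 2295081$ ($N = -1316 - -2296397 = -1316 + 2296397 = 2295081$)
$\sqrt{N - \frac{234722}{-1916811}} = \sqrt{2295081 - \frac{234722}{-1916811}} = \sqrt{2295081 - - \frac{234722}{1916811}} = \sqrt{2295081 + \frac{234722}{1916811}} = \sqrt{\frac{4399236741413}{1916811}} = \frac{\sqrt{936945041949399327}}{638937}$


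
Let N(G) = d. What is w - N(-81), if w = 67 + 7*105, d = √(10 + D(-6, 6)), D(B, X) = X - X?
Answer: 802 - √10 ≈ 798.84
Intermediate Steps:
D(B, X) = 0
d = √10 (d = √(10 + 0) = √10 ≈ 3.1623)
N(G) = √10
w = 802 (w = 67 + 735 = 802)
w - N(-81) = 802 - √10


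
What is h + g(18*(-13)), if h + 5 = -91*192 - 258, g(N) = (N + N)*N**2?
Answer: -25643543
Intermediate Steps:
g(N) = 2*N**3 (g(N) = (2*N)*N**2 = 2*N**3)
h = -17735 (h = -5 + (-91*192 - 258) = -5 + (-17472 - 258) = -5 - 17730 = -17735)
h + g(18*(-13)) = -17735 + 2*(18*(-13))**3 = -17735 + 2*(-234)**3 = -17735 + 2*(-12812904) = -17735 - 25625808 = -25643543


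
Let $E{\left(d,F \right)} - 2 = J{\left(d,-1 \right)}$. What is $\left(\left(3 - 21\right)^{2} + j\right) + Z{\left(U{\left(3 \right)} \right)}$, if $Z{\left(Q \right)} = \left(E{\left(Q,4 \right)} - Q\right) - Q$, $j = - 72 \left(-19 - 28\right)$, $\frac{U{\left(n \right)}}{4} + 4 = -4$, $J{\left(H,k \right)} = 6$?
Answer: $3780$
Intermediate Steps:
$E{\left(d,F \right)} = 8$ ($E{\left(d,F \right)} = 2 + 6 = 8$)
$U{\left(n \right)} = -32$ ($U{\left(n \right)} = -16 + 4 \left(-4\right) = -16 - 16 = -32$)
$j = 3384$ ($j = \left(-72\right) \left(-47\right) = 3384$)
$Z{\left(Q \right)} = 8 - 2 Q$ ($Z{\left(Q \right)} = \left(8 - Q\right) - Q = 8 - 2 Q$)
$\left(\left(3 - 21\right)^{2} + j\right) + Z{\left(U{\left(3 \right)} \right)} = \left(\left(3 - 21\right)^{2} + 3384\right) + \left(8 - -64\right) = \left(\left(-18\right)^{2} + 3384\right) + \left(8 + 64\right) = \left(324 + 3384\right) + 72 = 3708 + 72 = 3780$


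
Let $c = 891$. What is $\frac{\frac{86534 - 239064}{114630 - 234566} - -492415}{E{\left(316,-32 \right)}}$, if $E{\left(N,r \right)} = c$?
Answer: $\frac{9843072995}{17810496} \approx 552.66$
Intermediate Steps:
$E{\left(N,r \right)} = 891$
$\frac{\frac{86534 - 239064}{114630 - 234566} - -492415}{E{\left(316,-32 \right)}} = \frac{\frac{86534 - 239064}{114630 - 234566} - -492415}{891} = \left(- \frac{152530}{-119936} + 492415\right) \frac{1}{891} = \left(\left(-152530\right) \left(- \frac{1}{119936}\right) + 492415\right) \frac{1}{891} = \left(\frac{76265}{59968} + 492415\right) \frac{1}{891} = \frac{29529218985}{59968} \cdot \frac{1}{891} = \frac{9843072995}{17810496}$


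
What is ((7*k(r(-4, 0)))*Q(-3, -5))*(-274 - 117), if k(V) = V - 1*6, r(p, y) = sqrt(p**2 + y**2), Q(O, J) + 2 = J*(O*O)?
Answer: -257278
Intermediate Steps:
Q(O, J) = -2 + J*O**2 (Q(O, J) = -2 + J*(O*O) = -2 + J*O**2)
k(V) = -6 + V (k(V) = V - 6 = -6 + V)
((7*k(r(-4, 0)))*Q(-3, -5))*(-274 - 117) = ((7*(-6 + sqrt((-4)**2 + 0**2)))*(-2 - 5*(-3)**2))*(-274 - 117) = ((7*(-6 + sqrt(16 + 0)))*(-2 - 5*9))*(-391) = ((7*(-6 + sqrt(16)))*(-2 - 45))*(-391) = ((7*(-6 + 4))*(-47))*(-391) = ((7*(-2))*(-47))*(-391) = -14*(-47)*(-391) = 658*(-391) = -257278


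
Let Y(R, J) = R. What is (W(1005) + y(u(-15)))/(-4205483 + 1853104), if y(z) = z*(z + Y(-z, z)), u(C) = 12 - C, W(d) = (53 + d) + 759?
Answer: -1817/2352379 ≈ -0.00077241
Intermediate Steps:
W(d) = 812 + d
y(z) = 0 (y(z) = z*(z - z) = z*0 = 0)
(W(1005) + y(u(-15)))/(-4205483 + 1853104) = ((812 + 1005) + 0)/(-4205483 + 1853104) = (1817 + 0)/(-2352379) = 1817*(-1/2352379) = -1817/2352379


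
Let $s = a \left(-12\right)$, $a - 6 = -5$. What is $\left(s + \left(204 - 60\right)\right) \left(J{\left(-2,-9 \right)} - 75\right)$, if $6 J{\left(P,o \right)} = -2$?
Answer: $-9944$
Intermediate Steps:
$J{\left(P,o \right)} = - \frac{1}{3}$ ($J{\left(P,o \right)} = \frac{1}{6} \left(-2\right) = - \frac{1}{3}$)
$a = 1$ ($a = 6 - 5 = 1$)
$s = -12$ ($s = 1 \left(-12\right) = -12$)
$\left(s + \left(204 - 60\right)\right) \left(J{\left(-2,-9 \right)} - 75\right) = \left(-12 + \left(204 - 60\right)\right) \left(- \frac{1}{3} - 75\right) = \left(-12 + 144\right) \left(- \frac{226}{3}\right) = 132 \left(- \frac{226}{3}\right) = -9944$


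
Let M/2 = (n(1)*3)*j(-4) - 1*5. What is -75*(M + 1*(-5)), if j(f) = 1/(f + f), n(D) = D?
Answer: 4725/4 ≈ 1181.3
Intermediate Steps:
j(f) = 1/(2*f)
M = -43/4 (M = 2*((1*3)*((½)/(-4)) - 1*5) = 2*(3*((½)*(-¼)) - 5) = 2*(3*(-⅛) - 5) = 2*(-3/8 - 5) = 2*(-43/8) = -43/4 ≈ -10.750)
-75*(M + 1*(-5)) = -75*(-43/4 + 1*(-5)) = -75*(-43/4 - 5) = -75*(-63/4) = 4725/4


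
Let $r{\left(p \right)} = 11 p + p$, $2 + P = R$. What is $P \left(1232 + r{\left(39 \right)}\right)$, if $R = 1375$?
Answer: $2334100$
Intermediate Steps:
$P = 1373$ ($P = -2 + 1375 = 1373$)
$r{\left(p \right)} = 12 p$
$P \left(1232 + r{\left(39 \right)}\right) = 1373 \left(1232 + 12 \cdot 39\right) = 1373 \left(1232 + 468\right) = 1373 \cdot 1700 = 2334100$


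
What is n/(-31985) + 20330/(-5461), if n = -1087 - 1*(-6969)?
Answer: -682376652/174670085 ≈ -3.9067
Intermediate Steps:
n = 5882 (n = -1087 + 6969 = 5882)
n/(-31985) + 20330/(-5461) = 5882/(-31985) + 20330/(-5461) = 5882*(-1/31985) + 20330*(-1/5461) = -5882/31985 - 20330/5461 = -682376652/174670085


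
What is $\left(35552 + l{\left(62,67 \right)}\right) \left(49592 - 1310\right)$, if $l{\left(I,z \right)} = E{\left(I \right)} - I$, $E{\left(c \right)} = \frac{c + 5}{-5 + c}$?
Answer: $\frac{32558113718}{19} \approx 1.7136 \cdot 10^{9}$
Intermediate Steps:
$E{\left(c \right)} = \frac{5 + c}{-5 + c}$
$l{\left(I,z \right)} = - I + \frac{5 + I}{-5 + I}$ ($l{\left(I,z \right)} = \frac{5 + I}{-5 + I} - I = - I + \frac{5 + I}{-5 + I}$)
$\left(35552 + l{\left(62,67 \right)}\right) \left(49592 - 1310\right) = \left(35552 + \frac{5 + 62 - 62 \left(-5 + 62\right)}{-5 + 62}\right) \left(49592 - 1310\right) = \left(35552 + \frac{5 + 62 - 62 \cdot 57}{57}\right) 48282 = \left(35552 + \frac{5 + 62 - 3534}{57}\right) 48282 = \left(35552 + \frac{1}{57} \left(-3467\right)\right) 48282 = \left(35552 - \frac{3467}{57}\right) 48282 = \frac{2022997}{57} \cdot 48282 = \frac{32558113718}{19}$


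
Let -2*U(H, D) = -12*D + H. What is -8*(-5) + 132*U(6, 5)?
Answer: 3604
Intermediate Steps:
U(H, D) = 6*D - H/2 (U(H, D) = -(-12*D + H)/2 = -(H - 12*D)/2 = 6*D - H/2)
-8*(-5) + 132*U(6, 5) = -8*(-5) + 132*(6*5 - ½*6) = 40 + 132*(30 - 3) = 40 + 132*27 = 40 + 3564 = 3604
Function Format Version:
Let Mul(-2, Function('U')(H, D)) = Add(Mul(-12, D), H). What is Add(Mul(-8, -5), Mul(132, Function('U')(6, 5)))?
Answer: 3604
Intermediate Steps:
Function('U')(H, D) = Add(Mul(6, D), Mul(Rational(-1, 2), H)) (Function('U')(H, D) = Mul(Rational(-1, 2), Add(Mul(-12, D), H)) = Mul(Rational(-1, 2), Add(H, Mul(-12, D))) = Add(Mul(6, D), Mul(Rational(-1, 2), H)))
Add(Mul(-8, -5), Mul(132, Function('U')(6, 5))) = Add(Mul(-8, -5), Mul(132, Add(Mul(6, 5), Mul(Rational(-1, 2), 6)))) = Add(40, Mul(132, Add(30, -3))) = Add(40, Mul(132, 27)) = Add(40, 3564) = 3604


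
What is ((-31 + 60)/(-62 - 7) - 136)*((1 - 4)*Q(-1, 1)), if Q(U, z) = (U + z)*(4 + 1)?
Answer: 0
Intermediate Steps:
Q(U, z) = 5*U + 5*z (Q(U, z) = (U + z)*5 = 5*U + 5*z)
((-31 + 60)/(-62 - 7) - 136)*((1 - 4)*Q(-1, 1)) = ((-31 + 60)/(-62 - 7) - 136)*((1 - 4)*(5*(-1) + 5*1)) = (29/(-69) - 136)*(-3*(-5 + 5)) = (29*(-1/69) - 136)*(-3*0) = (-29/69 - 136)*0 = -9413/69*0 = 0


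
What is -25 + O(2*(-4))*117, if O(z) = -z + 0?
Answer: 911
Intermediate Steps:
O(z) = -z
-25 + O(2*(-4))*117 = -25 - 2*(-4)*117 = -25 - 1*(-8)*117 = -25 + 8*117 = -25 + 936 = 911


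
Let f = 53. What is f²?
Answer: 2809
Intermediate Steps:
f² = 53² = 2809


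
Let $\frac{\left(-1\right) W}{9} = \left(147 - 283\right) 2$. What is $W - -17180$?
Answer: $19628$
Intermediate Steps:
$W = 2448$ ($W = - 9 \left(147 - 283\right) 2 = - 9 \left(\left(-136\right) 2\right) = \left(-9\right) \left(-272\right) = 2448$)
$W - -17180 = 2448 - -17180 = 2448 + 17180 = 19628$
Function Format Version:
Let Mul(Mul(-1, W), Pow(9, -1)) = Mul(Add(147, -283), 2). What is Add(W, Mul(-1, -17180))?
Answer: 19628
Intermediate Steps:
W = 2448 (W = Mul(-9, Mul(Add(147, -283), 2)) = Mul(-9, Mul(-136, 2)) = Mul(-9, -272) = 2448)
Add(W, Mul(-1, -17180)) = Add(2448, Mul(-1, -17180)) = Add(2448, 17180) = 19628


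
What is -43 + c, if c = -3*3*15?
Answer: -178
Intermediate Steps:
c = -135 (c = -9*15 = -135)
-43 + c = -43 - 135 = -178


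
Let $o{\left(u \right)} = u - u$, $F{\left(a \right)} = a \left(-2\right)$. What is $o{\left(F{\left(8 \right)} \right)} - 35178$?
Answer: $-35178$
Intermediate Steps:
$F{\left(a \right)} = - 2 a$
$o{\left(u \right)} = 0$
$o{\left(F{\left(8 \right)} \right)} - 35178 = 0 - 35178 = -35178$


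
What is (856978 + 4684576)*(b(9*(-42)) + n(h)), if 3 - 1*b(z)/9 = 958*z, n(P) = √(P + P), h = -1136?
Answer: 18060716928222 + 22166216*I*√142 ≈ 1.8061e+13 + 2.6414e+8*I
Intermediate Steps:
n(P) = √2*√P (n(P) = √(2*P) = √2*√P)
b(z) = 27 - 8622*z
(856978 + 4684576)*(b(9*(-42)) + n(h)) = (856978 + 4684576)*((27 - 77598*(-42)) + √2*√(-1136)) = 5541554*((27 - 8622*(-378)) + √2*(4*I*√71)) = 5541554*((27 + 3259116) + 4*I*√142) = 5541554*(3259143 + 4*I*√142) = 18060716928222 + 22166216*I*√142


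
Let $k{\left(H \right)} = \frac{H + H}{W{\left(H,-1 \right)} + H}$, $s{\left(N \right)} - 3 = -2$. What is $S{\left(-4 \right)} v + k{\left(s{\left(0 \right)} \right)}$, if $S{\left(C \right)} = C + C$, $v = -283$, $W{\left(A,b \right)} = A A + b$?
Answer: $2266$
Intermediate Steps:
$W{\left(A,b \right)} = b + A^{2}$ ($W{\left(A,b \right)} = A^{2} + b = b + A^{2}$)
$s{\left(N \right)} = 1$ ($s{\left(N \right)} = 3 - 2 = 1$)
$S{\left(C \right)} = 2 C$
$k{\left(H \right)} = \frac{2 H}{-1 + H + H^{2}}$ ($k{\left(H \right)} = \frac{H + H}{\left(-1 + H^{2}\right) + H} = \frac{2 H}{-1 + H + H^{2}}$)
$S{\left(-4 \right)} v + k{\left(s{\left(0 \right)} \right)} = 2 \left(-4\right) \left(-283\right) + 2 \cdot 1 \frac{1}{-1 + 1 + 1^{2}} = \left(-8\right) \left(-283\right) + 2 \cdot 1 \frac{1}{-1 + 1 + 1} = 2264 + 2 \cdot 1 \cdot 1^{-1} = 2264 + 2 \cdot 1 \cdot 1 = 2264 + 2 = 2266$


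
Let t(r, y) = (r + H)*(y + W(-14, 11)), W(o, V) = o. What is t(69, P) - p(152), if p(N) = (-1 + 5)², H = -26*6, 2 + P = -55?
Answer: 6161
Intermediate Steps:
P = -57 (P = -2 - 55 = -57)
H = -156
p(N) = 16 (p(N) = 4² = 16)
t(r, y) = (-156 + r)*(-14 + y) (t(r, y) = (r - 156)*(y - 14) = (-156 + r)*(-14 + y))
t(69, P) - p(152) = (2184 - 156*(-57) - 14*69 + 69*(-57)) - 1*16 = (2184 + 8892 - 966 - 3933) - 16 = 6177 - 16 = 6161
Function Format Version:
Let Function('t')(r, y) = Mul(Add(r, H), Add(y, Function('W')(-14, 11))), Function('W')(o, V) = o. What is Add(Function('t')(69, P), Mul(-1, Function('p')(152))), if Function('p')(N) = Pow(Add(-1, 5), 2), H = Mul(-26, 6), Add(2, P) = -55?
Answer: 6161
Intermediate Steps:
P = -57 (P = Add(-2, -55) = -57)
H = -156
Function('p')(N) = 16 (Function('p')(N) = Pow(4, 2) = 16)
Function('t')(r, y) = Mul(Add(-156, r), Add(-14, y)) (Function('t')(r, y) = Mul(Add(r, -156), Add(y, -14)) = Mul(Add(-156, r), Add(-14, y)))
Add(Function('t')(69, P), Mul(-1, Function('p')(152))) = Add(Add(2184, Mul(-156, -57), Mul(-14, 69), Mul(69, -57)), Mul(-1, 16)) = Add(Add(2184, 8892, -966, -3933), -16) = Add(6177, -16) = 6161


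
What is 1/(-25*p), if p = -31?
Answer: 1/775 ≈ 0.0012903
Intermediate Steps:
1/(-25*p) = 1/(-25*(-31)) = 1/775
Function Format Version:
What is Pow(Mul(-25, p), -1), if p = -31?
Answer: Rational(1, 775) ≈ 0.0012903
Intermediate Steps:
Pow(Mul(-25, p), -1) = Pow(Mul(-25, -31), -1) = Pow(775, -1) = Rational(1, 775)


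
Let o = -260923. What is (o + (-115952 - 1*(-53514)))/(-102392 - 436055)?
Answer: 5301/8827 ≈ 0.60054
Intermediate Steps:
(o + (-115952 - 1*(-53514)))/(-102392 - 436055) = (-260923 + (-115952 - 1*(-53514)))/(-102392 - 436055) = (-260923 + (-115952 + 53514))/(-538447) = (-260923 - 62438)*(-1/538447) = -323361*(-1/538447) = 5301/8827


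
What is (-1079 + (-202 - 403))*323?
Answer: -543932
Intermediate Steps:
(-1079 + (-202 - 403))*323 = (-1079 - 605)*323 = -1684*323 = -543932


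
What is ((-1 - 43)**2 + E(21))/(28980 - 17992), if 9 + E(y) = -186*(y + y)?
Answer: -5885/10988 ≈ -0.53558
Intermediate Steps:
E(y) = -9 - 372*y (E(y) = -9 - 186*(y + y) = -9 - 372*y)
((-1 - 43)**2 + E(21))/(28980 - 17992) = ((-1 - 43)**2 + (-9 - 372*21))/(28980 - 17992) = ((-44)**2 + (-9 - 7812))/10988 = (1936 - 7821)*(1/10988) = -5885*1/10988 = -5885/10988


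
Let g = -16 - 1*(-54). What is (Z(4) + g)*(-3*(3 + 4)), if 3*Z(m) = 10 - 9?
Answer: -805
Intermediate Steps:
Z(m) = ⅓ (Z(m) = (10 - 9)/3 = (⅓)*1 = ⅓)
g = 38 (g = -16 + 54 = 38)
(Z(4) + g)*(-3*(3 + 4)) = (⅓ + 38)*(-3*(3 + 4)) = 115*(-3*7)/3 = (115/3)*(-21) = -805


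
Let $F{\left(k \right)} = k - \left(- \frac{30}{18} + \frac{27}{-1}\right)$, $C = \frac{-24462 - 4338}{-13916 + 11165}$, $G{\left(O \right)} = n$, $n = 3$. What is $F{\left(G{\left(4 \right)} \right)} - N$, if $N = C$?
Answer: $\frac{58315}{2751} \approx 21.198$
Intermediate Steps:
$G{\left(O \right)} = 3$
$C = \frac{9600}{917}$ ($C = - \frac{28800}{-2751} = \left(-28800\right) \left(- \frac{1}{2751}\right) = \frac{9600}{917} \approx 10.469$)
$F{\left(k \right)} = \frac{86}{3} + k$ ($F{\left(k \right)} = k - \left(\left(-30\right) \frac{1}{18} + 27 \left(-1\right)\right) = k - \left(- \frac{5}{3} - 27\right) = k - - \frac{86}{3} = k + \frac{86}{3} = \frac{86}{3} + k$)
$N = \frac{9600}{917} \approx 10.469$
$F{\left(G{\left(4 \right)} \right)} - N = \left(\frac{86}{3} + 3\right) - \frac{9600}{917} = \frac{95}{3} - \frac{9600}{917} = \frac{58315}{2751}$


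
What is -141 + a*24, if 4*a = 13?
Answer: -63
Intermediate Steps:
a = 13/4 (a = (1/4)*13 = 13/4 ≈ 3.2500)
-141 + a*24 = -141 + (13/4)*24 = -141 + 78 = -63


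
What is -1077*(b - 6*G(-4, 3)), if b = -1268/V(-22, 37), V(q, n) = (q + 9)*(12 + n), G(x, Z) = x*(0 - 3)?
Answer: 48029892/637 ≈ 75400.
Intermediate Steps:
G(x, Z) = -3*x (G(x, Z) = x*(-3) = -3*x)
V(q, n) = (9 + q)*(12 + n)
b = 1268/637 (b = -1268/(108 + 9*37 + 12*(-22) + 37*(-22)) = -1268/(108 + 333 - 264 - 814) = -1268/(-637) = -1268*(-1/637) = 1268/637 ≈ 1.9906)
-1077*(b - 6*G(-4, 3)) = -1077*(1268/637 - (-18)*(-4)) = -1077*(1268/637 - 6*12) = -1077*(1268/637 - 72) = -1077*(-44596/637) = 48029892/637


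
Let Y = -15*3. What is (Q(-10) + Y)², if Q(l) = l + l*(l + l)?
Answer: 21025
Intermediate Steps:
Q(l) = l + 2*l² (Q(l) = l + l*(2*l) = l + 2*l²)
Y = -45 (Y = -1*45 = -45)
(Q(-10) + Y)² = (-10*(1 + 2*(-10)) - 45)² = (-10*(1 - 20) - 45)² = (-10*(-19) - 45)² = (190 - 45)² = 145² = 21025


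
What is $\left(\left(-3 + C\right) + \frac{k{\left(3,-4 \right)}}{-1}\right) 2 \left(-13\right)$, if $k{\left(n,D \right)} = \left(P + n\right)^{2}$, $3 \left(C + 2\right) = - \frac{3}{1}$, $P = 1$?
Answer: $572$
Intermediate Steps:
$C = -3$ ($C = -2 + \frac{\left(-3\right) 1^{-1}}{3} = -2 + \frac{\left(-3\right) 1}{3} = -2 + \frac{1}{3} \left(-3\right) = -2 - 1 = -3$)
$k{\left(n,D \right)} = \left(1 + n\right)^{2}$
$\left(\left(-3 + C\right) + \frac{k{\left(3,-4 \right)}}{-1}\right) 2 \left(-13\right) = \left(\left(-3 - 3\right) + \frac{\left(1 + 3\right)^{2}}{-1}\right) 2 \left(-13\right) = \left(-6 + 4^{2} \left(-1\right)\right) 2 \left(-13\right) = \left(-6 + 16 \left(-1\right)\right) 2 \left(-13\right) = \left(-6 - 16\right) 2 \left(-13\right) = \left(-22\right) 2 \left(-13\right) = \left(-44\right) \left(-13\right) = 572$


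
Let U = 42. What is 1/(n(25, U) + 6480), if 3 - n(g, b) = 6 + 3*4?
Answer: 1/6465 ≈ 0.00015468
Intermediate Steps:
n(g, b) = -15 (n(g, b) = 3 - (6 + 3*4) = 3 - (6 + 12) = 3 - 1*18 = 3 - 18 = -15)
1/(n(25, U) + 6480) = 1/(-15 + 6480) = 1/6465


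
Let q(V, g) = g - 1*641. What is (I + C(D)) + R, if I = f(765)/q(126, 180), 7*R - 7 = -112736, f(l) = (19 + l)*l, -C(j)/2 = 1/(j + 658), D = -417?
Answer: -13536106203/777707 ≈ -17405.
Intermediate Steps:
q(V, g) = -641 + g (q(V, g) = g - 641 = -641 + g)
C(j) = -2/(658 + j) (C(j) = -2/(j + 658) = -2/(658 + j))
f(l) = l*(19 + l)
R = -112729/7 (R = 1 + (1/7)*(-112736) = 1 - 112736/7 = -112729/7 ≈ -16104.)
I = -599760/461 (I = (765*(19 + 765))/(-641 + 180) = (765*784)/(-461) = 599760*(-1/461) = -599760/461 ≈ -1301.0)
(I + C(D)) + R = (-599760/461 - 2/(658 - 417)) - 112729/7 = (-599760/461 - 2/241) - 112729/7 = -144543082/111101 - 112729/7 = -13536106203/777707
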